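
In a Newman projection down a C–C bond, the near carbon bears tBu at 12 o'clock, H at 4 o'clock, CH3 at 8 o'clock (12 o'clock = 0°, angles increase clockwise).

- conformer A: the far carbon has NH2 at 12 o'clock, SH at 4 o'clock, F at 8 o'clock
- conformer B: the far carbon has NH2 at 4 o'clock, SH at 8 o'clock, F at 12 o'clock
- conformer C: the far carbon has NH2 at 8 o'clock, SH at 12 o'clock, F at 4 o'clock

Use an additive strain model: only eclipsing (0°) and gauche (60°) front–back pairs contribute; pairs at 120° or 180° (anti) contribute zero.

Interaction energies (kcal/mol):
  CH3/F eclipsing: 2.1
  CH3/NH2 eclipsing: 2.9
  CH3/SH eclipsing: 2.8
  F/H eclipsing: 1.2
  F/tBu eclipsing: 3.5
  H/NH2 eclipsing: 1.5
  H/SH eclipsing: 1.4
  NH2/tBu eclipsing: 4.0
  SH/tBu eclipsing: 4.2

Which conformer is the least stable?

C

A (eclipsed): tBu–NH2 eclipsed, H–SH eclipsed, CH3–F eclipsed; 4.0 + 1.4 + 2.1 = 7.5 kcal/mol.
B (eclipsed): tBu–F eclipsed, H–NH2 eclipsed, CH3–SH eclipsed; 3.5 + 1.5 + 2.8 = 7.8 kcal/mol.
C (eclipsed): tBu–SH eclipsed, H–F eclipsed, CH3–NH2 eclipsed; 4.2 + 1.2 + 2.9 = 8.3 kcal/mol.
C has the highest total (8.3 kcal/mol).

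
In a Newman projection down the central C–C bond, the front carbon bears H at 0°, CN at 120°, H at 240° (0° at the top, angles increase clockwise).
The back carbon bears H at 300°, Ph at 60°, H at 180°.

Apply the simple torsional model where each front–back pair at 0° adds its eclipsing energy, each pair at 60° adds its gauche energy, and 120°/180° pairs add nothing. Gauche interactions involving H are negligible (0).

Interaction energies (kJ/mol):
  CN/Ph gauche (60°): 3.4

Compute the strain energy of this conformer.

3.4 kJ/mol

This conformer (staggered): CN–Ph gauche; 3.4 = 3.4 kJ/mol.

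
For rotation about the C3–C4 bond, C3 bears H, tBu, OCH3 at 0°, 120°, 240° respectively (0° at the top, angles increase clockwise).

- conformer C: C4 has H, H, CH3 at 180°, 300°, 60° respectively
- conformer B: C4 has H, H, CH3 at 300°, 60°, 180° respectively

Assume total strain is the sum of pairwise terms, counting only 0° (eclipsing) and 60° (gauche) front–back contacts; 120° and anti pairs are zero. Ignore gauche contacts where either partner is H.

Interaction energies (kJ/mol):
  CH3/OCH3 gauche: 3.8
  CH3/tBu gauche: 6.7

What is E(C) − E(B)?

-3.8 kJ/mol

C is staggered. tBu at 120° is gauche with CH3 at 60° (6.7). Total 6.7 kJ/mol.
B is staggered. tBu at 120° is gauche with CH3 at 180° (6.7); OCH3 at 240° is gauche with CH3 at 180° (3.8). Total 10.5 kJ/mol.
E(C) − E(B) = 6.7 − 10.5 = -3.8 kJ/mol.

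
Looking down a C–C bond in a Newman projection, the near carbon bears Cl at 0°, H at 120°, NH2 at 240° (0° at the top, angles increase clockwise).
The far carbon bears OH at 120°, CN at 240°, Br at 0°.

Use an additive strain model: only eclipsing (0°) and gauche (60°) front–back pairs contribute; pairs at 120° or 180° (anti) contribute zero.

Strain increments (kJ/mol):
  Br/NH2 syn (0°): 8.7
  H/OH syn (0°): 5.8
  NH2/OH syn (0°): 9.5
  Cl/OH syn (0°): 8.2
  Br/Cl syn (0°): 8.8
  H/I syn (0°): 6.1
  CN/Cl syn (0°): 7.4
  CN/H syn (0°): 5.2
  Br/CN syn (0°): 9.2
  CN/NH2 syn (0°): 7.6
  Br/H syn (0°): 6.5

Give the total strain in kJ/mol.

This conformer (eclipsed): Cl–Br eclipsed, H–OH eclipsed, NH2–CN eclipsed; 8.8 + 5.8 + 7.6 = 22.2 kJ/mol.

22.2 kJ/mol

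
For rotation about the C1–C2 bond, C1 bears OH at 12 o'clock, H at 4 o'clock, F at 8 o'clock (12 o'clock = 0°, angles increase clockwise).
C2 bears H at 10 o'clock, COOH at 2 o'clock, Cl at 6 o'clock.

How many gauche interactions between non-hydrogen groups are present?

2

Non-H gauche pairs: OH(0°)/COOH(60°); F(240°)/Cl(180°) — 2 interactions.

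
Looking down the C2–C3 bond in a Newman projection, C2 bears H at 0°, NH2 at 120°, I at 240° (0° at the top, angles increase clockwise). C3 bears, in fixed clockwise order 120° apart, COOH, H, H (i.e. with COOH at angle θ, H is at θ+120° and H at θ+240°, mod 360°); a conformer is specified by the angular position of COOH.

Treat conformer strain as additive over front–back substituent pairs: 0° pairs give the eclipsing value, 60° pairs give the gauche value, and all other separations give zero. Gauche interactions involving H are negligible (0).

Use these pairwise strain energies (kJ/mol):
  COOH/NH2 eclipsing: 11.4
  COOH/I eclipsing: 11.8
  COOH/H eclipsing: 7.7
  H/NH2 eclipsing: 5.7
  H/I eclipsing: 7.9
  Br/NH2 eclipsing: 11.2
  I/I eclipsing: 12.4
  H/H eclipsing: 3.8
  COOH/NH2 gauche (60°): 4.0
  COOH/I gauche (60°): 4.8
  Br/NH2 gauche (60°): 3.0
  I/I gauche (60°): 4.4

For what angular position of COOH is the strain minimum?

COOH at 0° (eclipsed): H(0°)/COOH(0°) eclipsed 7.7; NH2(120°)/H(120°) eclipsed 5.7; I(240°)/H(240°) eclipsed 7.9 → 21.3 kJ/mol.
COOH at 60° (staggered): NH2(120°)/COOH(60°) gauche 4.0 → 4.0 kJ/mol.
COOH at 120° (eclipsed): H(0°)/H(0°) eclipsed 3.8; NH2(120°)/COOH(120°) eclipsed 11.4; I(240°)/H(240°) eclipsed 7.9 → 23.1 kJ/mol.
COOH at 180° (staggered): NH2(120°)/COOH(180°) gauche 4.0; I(240°)/COOH(180°) gauche 4.8 → 8.8 kJ/mol.
COOH at 240° (eclipsed): H(0°)/H(0°) eclipsed 3.8; NH2(120°)/H(120°) eclipsed 5.7; I(240°)/COOH(240°) eclipsed 11.8 → 21.3 kJ/mol.
COOH at 300° (staggered): I(240°)/COOH(300°) gauche 4.8 → 4.8 kJ/mol.
The minimum (4.0 kJ/mol) occurs with COOH at 60°.

60°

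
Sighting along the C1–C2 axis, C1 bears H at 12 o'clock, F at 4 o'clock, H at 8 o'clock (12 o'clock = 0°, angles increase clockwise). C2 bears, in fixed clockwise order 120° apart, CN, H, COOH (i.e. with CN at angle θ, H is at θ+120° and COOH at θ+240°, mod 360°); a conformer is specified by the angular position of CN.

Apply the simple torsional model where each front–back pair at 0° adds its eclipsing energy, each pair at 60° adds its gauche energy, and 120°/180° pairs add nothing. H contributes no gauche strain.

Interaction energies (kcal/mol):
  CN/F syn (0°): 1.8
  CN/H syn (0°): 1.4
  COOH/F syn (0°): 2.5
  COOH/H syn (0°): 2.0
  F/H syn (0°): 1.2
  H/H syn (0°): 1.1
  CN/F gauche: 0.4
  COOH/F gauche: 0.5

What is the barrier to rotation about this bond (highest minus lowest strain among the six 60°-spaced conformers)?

CN at 0° (eclipsed): H(0°)/CN(0°) eclipsed 1.4; F(120°)/H(120°) eclipsed 1.2; H(240°)/COOH(240°) eclipsed 2.0 → 4.6 kcal/mol.
CN at 60° (staggered): F(120°)/CN(60°) gauche 0.4 → 0.4 kcal/mol.
CN at 120° (eclipsed): H(0°)/COOH(0°) eclipsed 2.0; F(120°)/CN(120°) eclipsed 1.8; H(240°)/H(240°) eclipsed 1.1 → 4.9 kcal/mol.
CN at 180° (staggered): F(120°)/CN(180°) gauche 0.4; F(120°)/COOH(60°) gauche 0.5 → 0.9 kcal/mol.
CN at 240° (eclipsed): H(0°)/H(0°) eclipsed 1.1; F(120°)/COOH(120°) eclipsed 2.5; H(240°)/CN(240°) eclipsed 1.4 → 5.0 kcal/mol.
CN at 300° (staggered): F(120°)/COOH(180°) gauche 0.5 → 0.5 kcal/mol.
Max at 240° (5.0 kcal/mol), min at 60° (0.4 kcal/mol); barrier = 4.6 kcal/mol.

4.6 kcal/mol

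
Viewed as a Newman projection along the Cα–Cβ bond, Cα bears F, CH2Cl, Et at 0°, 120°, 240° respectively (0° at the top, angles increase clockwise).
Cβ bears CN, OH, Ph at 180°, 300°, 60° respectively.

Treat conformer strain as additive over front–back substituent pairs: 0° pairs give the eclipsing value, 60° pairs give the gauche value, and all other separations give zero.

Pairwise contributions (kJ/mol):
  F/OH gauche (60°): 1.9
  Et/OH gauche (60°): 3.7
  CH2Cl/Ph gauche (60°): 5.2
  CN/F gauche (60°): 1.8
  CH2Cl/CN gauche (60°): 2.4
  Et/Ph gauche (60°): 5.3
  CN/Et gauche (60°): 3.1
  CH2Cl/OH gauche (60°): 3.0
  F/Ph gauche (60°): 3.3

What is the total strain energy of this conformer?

19.6 kJ/mol

This conformer (staggered): F–OH gauche, F–Ph gauche, CH2Cl–CN gauche, CH2Cl–Ph gauche, Et–CN gauche, Et–OH gauche; 1.9 + 3.3 + 2.4 + 5.2 + 3.1 + 3.7 = 19.6 kJ/mol.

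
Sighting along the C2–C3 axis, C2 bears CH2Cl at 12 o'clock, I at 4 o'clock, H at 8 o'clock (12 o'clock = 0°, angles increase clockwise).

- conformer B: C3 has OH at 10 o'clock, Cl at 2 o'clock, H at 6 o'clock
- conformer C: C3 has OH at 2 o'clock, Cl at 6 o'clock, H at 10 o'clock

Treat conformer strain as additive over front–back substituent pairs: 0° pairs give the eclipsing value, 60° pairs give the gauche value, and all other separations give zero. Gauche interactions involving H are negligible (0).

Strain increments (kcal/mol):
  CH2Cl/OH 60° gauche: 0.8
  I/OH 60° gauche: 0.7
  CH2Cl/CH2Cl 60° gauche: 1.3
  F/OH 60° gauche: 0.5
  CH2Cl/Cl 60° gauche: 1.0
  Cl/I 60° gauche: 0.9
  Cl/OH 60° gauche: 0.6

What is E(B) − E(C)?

B (staggered): CH2Cl(0°)/OH(300°) gauche 0.8; CH2Cl(0°)/Cl(60°) gauche 1.0; I(120°)/Cl(60°) gauche 0.9 → 2.7 kcal/mol.
C (staggered): CH2Cl(0°)/OH(60°) gauche 0.8; I(120°)/OH(60°) gauche 0.7; I(120°)/Cl(180°) gauche 0.9 → 2.4 kcal/mol.
E(B) − E(C) = 2.7 − 2.4 = +0.3 kcal/mol.

+0.3 kcal/mol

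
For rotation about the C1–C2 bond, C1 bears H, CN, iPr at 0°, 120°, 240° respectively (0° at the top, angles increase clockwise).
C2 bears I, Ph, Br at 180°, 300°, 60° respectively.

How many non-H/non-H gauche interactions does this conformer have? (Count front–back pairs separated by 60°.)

4

Non-H gauche pairs: CN(120°)/I(180°); CN(120°)/Br(60°); iPr(240°)/I(180°); iPr(240°)/Ph(300°) — 4 interactions.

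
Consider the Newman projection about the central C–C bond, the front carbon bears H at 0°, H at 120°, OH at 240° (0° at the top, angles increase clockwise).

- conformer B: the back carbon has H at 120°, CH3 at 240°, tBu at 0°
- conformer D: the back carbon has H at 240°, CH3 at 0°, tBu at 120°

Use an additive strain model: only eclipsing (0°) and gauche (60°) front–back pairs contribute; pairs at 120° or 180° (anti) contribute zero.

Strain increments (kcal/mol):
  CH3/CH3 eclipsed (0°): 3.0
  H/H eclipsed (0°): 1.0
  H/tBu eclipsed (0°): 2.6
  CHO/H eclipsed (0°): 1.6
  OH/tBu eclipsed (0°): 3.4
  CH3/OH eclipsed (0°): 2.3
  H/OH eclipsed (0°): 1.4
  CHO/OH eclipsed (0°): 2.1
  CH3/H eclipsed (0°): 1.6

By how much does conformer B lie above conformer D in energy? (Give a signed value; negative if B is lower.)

B (eclipsed): H–tBu eclipsed, H–H eclipsed, OH–CH3 eclipsed; 2.6 + 1.0 + 2.3 = 5.9 kcal/mol.
D (eclipsed): H–CH3 eclipsed, H–tBu eclipsed, OH–H eclipsed; 1.6 + 2.6 + 1.4 = 5.6 kcal/mol.
E(B) − E(D) = 5.9 − 5.6 = +0.3 kcal/mol.

+0.3 kcal/mol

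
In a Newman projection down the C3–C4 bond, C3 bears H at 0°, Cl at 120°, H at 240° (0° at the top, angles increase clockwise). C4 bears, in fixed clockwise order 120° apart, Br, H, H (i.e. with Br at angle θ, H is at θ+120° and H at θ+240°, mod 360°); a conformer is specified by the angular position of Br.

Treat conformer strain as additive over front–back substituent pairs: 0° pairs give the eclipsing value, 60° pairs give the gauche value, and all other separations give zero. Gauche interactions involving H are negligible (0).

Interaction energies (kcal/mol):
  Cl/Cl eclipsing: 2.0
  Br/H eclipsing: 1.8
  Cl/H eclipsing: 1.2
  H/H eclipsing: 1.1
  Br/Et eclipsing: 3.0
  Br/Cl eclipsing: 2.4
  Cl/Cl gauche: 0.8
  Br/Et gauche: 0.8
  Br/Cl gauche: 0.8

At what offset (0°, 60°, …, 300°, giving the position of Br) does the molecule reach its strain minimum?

Br at 0° (eclipsed): H–Br eclipsed, Cl–H eclipsed, H–H eclipsed; 1.8 + 1.2 + 1.1 = 4.1 kcal/mol.
Br at 60° (staggered): Cl–Br gauche; 0.8 = 0.8 kcal/mol.
Br at 120° (eclipsed): H–H eclipsed, Cl–Br eclipsed, H–H eclipsed; 1.1 + 2.4 + 1.1 = 4.6 kcal/mol.
Br at 180° (staggered): Cl–Br gauche; 0.8 = 0.8 kcal/mol.
Br at 240° (eclipsed): H–H eclipsed, Cl–H eclipsed, H–Br eclipsed; 1.1 + 1.2 + 1.8 = 4.1 kcal/mol.
Br at 300° (staggered): no non-H gauche contacts → 0.0 kcal/mol.
The minimum (0.0 kcal/mol) occurs with Br at 300°.

300°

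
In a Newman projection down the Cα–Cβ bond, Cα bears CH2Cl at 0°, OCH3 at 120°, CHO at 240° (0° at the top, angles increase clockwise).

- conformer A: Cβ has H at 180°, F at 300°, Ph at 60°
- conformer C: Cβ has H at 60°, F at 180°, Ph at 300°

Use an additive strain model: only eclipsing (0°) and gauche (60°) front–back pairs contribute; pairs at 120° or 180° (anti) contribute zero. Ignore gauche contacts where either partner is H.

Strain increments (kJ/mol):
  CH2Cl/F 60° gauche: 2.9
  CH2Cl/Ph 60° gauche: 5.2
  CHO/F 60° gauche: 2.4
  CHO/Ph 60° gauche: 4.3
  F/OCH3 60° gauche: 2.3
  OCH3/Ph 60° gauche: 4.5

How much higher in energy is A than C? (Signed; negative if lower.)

+0.8 kJ/mol

A (staggered): CH2Cl(0°)/F(300°) gauche 2.9; CH2Cl(0°)/Ph(60°) gauche 5.2; OCH3(120°)/Ph(60°) gauche 4.5; CHO(240°)/F(300°) gauche 2.4 → 15.0 kJ/mol.
C (staggered): CH2Cl(0°)/Ph(300°) gauche 5.2; OCH3(120°)/F(180°) gauche 2.3; CHO(240°)/F(180°) gauche 2.4; CHO(240°)/Ph(300°) gauche 4.3 → 14.2 kJ/mol.
E(A) − E(C) = 15.0 − 14.2 = +0.8 kJ/mol.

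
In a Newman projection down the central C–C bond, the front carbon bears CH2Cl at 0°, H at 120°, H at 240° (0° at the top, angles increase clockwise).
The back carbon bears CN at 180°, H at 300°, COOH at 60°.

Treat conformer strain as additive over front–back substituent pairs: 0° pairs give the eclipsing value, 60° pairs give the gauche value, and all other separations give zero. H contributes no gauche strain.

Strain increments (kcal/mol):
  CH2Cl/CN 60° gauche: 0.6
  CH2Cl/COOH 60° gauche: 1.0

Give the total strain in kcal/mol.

This conformer (staggered): CH2Cl–COOH gauche; 1.0 = 1.0 kcal/mol.

1.0 kcal/mol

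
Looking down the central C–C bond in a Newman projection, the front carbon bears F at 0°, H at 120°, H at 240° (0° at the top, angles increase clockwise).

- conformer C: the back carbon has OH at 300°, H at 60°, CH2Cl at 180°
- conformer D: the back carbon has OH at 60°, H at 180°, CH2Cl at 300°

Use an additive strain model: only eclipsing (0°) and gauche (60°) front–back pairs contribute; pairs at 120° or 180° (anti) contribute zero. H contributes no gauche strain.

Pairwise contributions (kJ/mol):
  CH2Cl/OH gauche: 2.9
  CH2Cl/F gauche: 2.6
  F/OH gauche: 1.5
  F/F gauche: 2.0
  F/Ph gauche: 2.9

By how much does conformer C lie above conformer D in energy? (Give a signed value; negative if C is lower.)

C (staggered): F(0°)/OH(300°) gauche 1.5 → 1.5 kJ/mol.
D (staggered): F(0°)/OH(60°) gauche 1.5; F(0°)/CH2Cl(300°) gauche 2.6 → 4.1 kJ/mol.
E(C) − E(D) = 1.5 − 4.1 = -2.6 kJ/mol.

-2.6 kJ/mol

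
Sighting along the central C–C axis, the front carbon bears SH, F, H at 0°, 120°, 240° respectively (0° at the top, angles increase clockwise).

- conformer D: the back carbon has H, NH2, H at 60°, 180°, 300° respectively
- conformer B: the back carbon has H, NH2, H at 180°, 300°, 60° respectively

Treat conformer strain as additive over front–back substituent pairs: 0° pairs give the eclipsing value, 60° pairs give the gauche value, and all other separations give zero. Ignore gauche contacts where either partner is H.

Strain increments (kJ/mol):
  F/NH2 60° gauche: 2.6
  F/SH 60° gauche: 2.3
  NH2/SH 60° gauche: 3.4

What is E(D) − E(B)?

D (staggered): F(120°)/NH2(180°) gauche 2.6 → 2.6 kJ/mol.
B (staggered): SH(0°)/NH2(300°) gauche 3.4 → 3.4 kJ/mol.
E(D) − E(B) = 2.6 − 3.4 = -0.8 kJ/mol.

-0.8 kJ/mol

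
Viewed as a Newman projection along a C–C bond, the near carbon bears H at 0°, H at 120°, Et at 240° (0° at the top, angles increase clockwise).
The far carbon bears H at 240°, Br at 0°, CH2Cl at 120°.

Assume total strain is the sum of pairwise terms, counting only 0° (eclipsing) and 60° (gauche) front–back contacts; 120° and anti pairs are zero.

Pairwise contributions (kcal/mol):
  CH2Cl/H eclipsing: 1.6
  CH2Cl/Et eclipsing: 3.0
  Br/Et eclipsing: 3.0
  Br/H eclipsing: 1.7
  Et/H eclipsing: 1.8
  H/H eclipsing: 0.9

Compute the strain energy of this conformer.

This conformer is eclipsed. H at 0° is eclipsed with Br at 0° (1.7); H at 120° is eclipsed with CH2Cl at 120° (1.6); Et at 240° is eclipsed with H at 240° (1.8). Total 5.1 kcal/mol.

5.1 kcal/mol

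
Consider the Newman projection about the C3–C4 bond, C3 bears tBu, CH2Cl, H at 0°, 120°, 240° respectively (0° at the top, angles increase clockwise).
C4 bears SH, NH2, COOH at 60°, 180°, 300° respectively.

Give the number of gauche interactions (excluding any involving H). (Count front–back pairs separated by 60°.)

4

Non-H gauche pairs: tBu(0°)/SH(60°); tBu(0°)/COOH(300°); CH2Cl(120°)/SH(60°); CH2Cl(120°)/NH2(180°) — 4 interactions.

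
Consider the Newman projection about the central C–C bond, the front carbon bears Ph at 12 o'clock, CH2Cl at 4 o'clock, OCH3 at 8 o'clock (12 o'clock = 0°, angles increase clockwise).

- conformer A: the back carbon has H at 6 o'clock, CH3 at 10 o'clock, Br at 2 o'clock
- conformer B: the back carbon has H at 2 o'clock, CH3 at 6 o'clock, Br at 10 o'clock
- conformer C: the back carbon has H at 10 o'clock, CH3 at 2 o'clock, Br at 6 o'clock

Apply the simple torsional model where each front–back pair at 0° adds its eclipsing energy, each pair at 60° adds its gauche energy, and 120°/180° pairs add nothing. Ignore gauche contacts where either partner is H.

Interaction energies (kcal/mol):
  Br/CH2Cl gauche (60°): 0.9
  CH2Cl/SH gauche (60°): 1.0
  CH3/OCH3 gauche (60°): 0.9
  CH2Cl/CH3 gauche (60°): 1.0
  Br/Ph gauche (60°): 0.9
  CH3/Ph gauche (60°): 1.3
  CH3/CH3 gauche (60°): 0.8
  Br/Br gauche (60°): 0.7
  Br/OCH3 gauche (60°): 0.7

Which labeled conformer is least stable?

A (staggered): Ph(0°)/CH3(300°) gauche 1.3; Ph(0°)/Br(60°) gauche 0.9; CH2Cl(120°)/Br(60°) gauche 0.9; OCH3(240°)/CH3(300°) gauche 0.9 → 4.0 kcal/mol.
B (staggered): Ph(0°)/Br(300°) gauche 0.9; CH2Cl(120°)/CH3(180°) gauche 1.0; OCH3(240°)/CH3(180°) gauche 0.9; OCH3(240°)/Br(300°) gauche 0.7 → 3.5 kcal/mol.
C (staggered): Ph(0°)/CH3(60°) gauche 1.3; CH2Cl(120°)/CH3(60°) gauche 1.0; CH2Cl(120°)/Br(180°) gauche 0.9; OCH3(240°)/Br(180°) gauche 0.7 → 3.9 kcal/mol.
A has the highest total (4.0 kcal/mol).

A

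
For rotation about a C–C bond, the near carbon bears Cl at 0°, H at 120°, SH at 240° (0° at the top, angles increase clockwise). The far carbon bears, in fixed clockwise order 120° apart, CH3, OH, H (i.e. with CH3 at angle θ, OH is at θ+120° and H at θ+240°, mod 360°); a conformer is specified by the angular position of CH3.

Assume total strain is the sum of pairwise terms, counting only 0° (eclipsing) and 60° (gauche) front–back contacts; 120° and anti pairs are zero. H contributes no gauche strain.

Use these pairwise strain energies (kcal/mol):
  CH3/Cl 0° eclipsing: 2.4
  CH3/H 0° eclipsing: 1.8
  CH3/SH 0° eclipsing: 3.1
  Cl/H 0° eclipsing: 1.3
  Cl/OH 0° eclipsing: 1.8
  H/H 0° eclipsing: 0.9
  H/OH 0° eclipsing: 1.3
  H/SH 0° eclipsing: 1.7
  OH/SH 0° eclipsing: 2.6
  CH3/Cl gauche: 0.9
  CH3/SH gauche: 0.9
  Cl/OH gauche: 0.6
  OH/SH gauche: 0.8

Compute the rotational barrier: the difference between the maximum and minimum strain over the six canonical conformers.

CH3 at 0° (eclipsed): Cl–CH3 eclipsed, H–OH eclipsed, SH–H eclipsed; 2.4 + 1.3 + 1.7 = 5.4 kcal/mol.
CH3 at 60° (staggered): Cl–CH3 gauche, SH–OH gauche; 0.9 + 0.8 = 1.7 kcal/mol.
CH3 at 120° (eclipsed): Cl–H eclipsed, H–CH3 eclipsed, SH–OH eclipsed; 1.3 + 1.8 + 2.6 = 5.7 kcal/mol.
CH3 at 180° (staggered): Cl–OH gauche, SH–CH3 gauche, SH–OH gauche; 0.6 + 0.9 + 0.8 = 2.3 kcal/mol.
CH3 at 240° (eclipsed): Cl–OH eclipsed, H–H eclipsed, SH–CH3 eclipsed; 1.8 + 0.9 + 3.1 = 5.8 kcal/mol.
CH3 at 300° (staggered): Cl–CH3 gauche, Cl–OH gauche, SH–CH3 gauche; 0.9 + 0.6 + 0.9 = 2.4 kcal/mol.
Max at 240° (5.8 kcal/mol), min at 60° (1.7 kcal/mol); barrier = 4.1 kcal/mol.

4.1 kcal/mol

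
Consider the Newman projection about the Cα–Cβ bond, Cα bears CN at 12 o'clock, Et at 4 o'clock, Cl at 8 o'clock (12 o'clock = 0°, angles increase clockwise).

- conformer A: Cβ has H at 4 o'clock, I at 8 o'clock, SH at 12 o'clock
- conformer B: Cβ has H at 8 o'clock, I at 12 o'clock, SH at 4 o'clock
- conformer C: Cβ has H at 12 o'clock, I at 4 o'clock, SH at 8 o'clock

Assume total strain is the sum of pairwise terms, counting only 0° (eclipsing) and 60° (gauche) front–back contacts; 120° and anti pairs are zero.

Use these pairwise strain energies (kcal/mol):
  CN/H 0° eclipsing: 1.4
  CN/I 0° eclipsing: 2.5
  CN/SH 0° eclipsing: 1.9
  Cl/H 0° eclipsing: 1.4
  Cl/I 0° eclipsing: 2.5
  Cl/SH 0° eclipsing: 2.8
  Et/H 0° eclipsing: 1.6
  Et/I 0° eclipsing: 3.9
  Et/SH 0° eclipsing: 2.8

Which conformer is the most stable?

A is eclipsed. CN at 0° is eclipsed with SH at 0° (1.9); Et at 120° is eclipsed with H at 120° (1.6); Cl at 240° is eclipsed with I at 240° (2.5). Total 6.0 kcal/mol.
B is eclipsed. CN at 0° is eclipsed with I at 0° (2.5); Et at 120° is eclipsed with SH at 120° (2.8); Cl at 240° is eclipsed with H at 240° (1.4). Total 6.7 kcal/mol.
C is eclipsed. CN at 0° is eclipsed with H at 0° (1.4); Et at 120° is eclipsed with I at 120° (3.9); Cl at 240° is eclipsed with SH at 240° (2.8). Total 8.1 kcal/mol.
A has the lowest total (6.0 kcal/mol).

A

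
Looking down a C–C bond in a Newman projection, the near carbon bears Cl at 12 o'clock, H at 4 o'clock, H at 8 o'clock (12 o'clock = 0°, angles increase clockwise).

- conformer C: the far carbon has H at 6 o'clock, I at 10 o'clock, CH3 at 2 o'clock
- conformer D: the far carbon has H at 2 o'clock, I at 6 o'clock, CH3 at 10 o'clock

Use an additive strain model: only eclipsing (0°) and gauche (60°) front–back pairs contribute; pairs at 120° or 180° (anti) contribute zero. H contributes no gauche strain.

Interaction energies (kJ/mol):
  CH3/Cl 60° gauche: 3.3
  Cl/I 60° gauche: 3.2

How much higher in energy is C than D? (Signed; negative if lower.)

+3.2 kJ/mol

C (staggered): Cl(0°)/I(300°) gauche 3.2; Cl(0°)/CH3(60°) gauche 3.3 → 6.5 kJ/mol.
D (staggered): Cl(0°)/CH3(300°) gauche 3.3 → 3.3 kJ/mol.
E(C) − E(D) = 6.5 − 3.3 = +3.2 kJ/mol.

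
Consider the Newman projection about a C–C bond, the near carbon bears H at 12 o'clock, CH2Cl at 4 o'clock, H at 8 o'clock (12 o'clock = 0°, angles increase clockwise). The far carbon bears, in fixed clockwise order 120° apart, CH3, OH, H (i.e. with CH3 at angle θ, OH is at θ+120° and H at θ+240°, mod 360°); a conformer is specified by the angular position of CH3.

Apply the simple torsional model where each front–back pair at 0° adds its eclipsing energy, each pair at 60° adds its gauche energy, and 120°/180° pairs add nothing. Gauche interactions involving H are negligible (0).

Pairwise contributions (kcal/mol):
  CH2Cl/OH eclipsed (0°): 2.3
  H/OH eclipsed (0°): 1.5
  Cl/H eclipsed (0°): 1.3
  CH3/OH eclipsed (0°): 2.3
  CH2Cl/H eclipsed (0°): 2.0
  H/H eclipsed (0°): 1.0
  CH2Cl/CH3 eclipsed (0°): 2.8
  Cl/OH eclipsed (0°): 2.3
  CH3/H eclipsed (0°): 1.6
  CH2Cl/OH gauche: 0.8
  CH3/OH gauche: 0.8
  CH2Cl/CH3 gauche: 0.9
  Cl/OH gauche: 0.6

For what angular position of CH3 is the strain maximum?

CH3 at 0° (eclipsed): H(0°)/CH3(0°) eclipsed 1.6; CH2Cl(120°)/OH(120°) eclipsed 2.3; H(240°)/H(240°) eclipsed 1.0 → 4.9 kcal/mol.
CH3 at 60° (staggered): CH2Cl(120°)/CH3(60°) gauche 0.9; CH2Cl(120°)/OH(180°) gauche 0.8 → 1.7 kcal/mol.
CH3 at 120° (eclipsed): H(0°)/H(0°) eclipsed 1.0; CH2Cl(120°)/CH3(120°) eclipsed 2.8; H(240°)/OH(240°) eclipsed 1.5 → 5.3 kcal/mol.
CH3 at 180° (staggered): CH2Cl(120°)/CH3(180°) gauche 0.9 → 0.9 kcal/mol.
CH3 at 240° (eclipsed): H(0°)/OH(0°) eclipsed 1.5; CH2Cl(120°)/H(120°) eclipsed 2.0; H(240°)/CH3(240°) eclipsed 1.6 → 5.1 kcal/mol.
CH3 at 300° (staggered): CH2Cl(120°)/OH(60°) gauche 0.8 → 0.8 kcal/mol.
The maximum (5.3 kcal/mol) occurs with CH3 at 120°.

120°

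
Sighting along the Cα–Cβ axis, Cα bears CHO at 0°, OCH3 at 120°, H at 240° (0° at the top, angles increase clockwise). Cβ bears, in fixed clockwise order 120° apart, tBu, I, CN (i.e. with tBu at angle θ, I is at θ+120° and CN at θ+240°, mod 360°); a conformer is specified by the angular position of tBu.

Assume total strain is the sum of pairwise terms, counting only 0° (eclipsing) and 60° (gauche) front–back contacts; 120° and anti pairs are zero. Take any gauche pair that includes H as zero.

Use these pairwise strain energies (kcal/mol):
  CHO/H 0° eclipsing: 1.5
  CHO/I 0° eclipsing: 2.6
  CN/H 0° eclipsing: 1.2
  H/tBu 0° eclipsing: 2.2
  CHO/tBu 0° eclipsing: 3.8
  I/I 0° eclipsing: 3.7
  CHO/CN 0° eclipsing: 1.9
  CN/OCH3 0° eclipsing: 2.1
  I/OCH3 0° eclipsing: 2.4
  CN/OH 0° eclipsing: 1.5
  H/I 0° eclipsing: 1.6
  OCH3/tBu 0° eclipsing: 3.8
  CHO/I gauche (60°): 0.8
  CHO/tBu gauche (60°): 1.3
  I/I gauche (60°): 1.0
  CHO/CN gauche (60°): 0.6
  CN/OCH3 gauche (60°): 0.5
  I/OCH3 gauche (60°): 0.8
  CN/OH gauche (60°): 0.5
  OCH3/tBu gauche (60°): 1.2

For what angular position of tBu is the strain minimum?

tBu at 0° (eclipsed): CHO–tBu eclipsed, OCH3–I eclipsed, H–CN eclipsed; 3.8 + 2.4 + 1.2 = 7.4 kcal/mol.
tBu at 60° (staggered): CHO–tBu gauche, CHO–CN gauche, OCH3–tBu gauche, OCH3–I gauche; 1.3 + 0.6 + 1.2 + 0.8 = 3.9 kcal/mol.
tBu at 120° (eclipsed): CHO–CN eclipsed, OCH3–tBu eclipsed, H–I eclipsed; 1.9 + 3.8 + 1.6 = 7.3 kcal/mol.
tBu at 180° (staggered): CHO–I gauche, CHO–CN gauche, OCH3–tBu gauche, OCH3–CN gauche; 0.8 + 0.6 + 1.2 + 0.5 = 3.1 kcal/mol.
tBu at 240° (eclipsed): CHO–I eclipsed, OCH3–CN eclipsed, H–tBu eclipsed; 2.6 + 2.1 + 2.2 = 6.9 kcal/mol.
tBu at 300° (staggered): CHO–tBu gauche, CHO–I gauche, OCH3–I gauche, OCH3–CN gauche; 1.3 + 0.8 + 0.8 + 0.5 = 3.4 kcal/mol.
The minimum (3.1 kcal/mol) occurs with tBu at 180°.

180°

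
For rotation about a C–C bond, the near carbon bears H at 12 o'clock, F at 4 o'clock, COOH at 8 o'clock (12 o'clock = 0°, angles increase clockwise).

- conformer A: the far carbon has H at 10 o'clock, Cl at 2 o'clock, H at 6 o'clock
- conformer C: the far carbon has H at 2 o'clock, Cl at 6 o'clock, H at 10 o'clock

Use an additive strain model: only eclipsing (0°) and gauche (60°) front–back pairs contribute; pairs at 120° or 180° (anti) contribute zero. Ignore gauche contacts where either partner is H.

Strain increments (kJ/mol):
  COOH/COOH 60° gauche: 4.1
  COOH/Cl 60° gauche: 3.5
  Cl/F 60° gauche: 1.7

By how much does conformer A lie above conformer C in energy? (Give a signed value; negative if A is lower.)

A (staggered): F–Cl gauche; 1.7 = 1.7 kJ/mol.
C (staggered): F–Cl gauche, COOH–Cl gauche; 1.7 + 3.5 = 5.2 kJ/mol.
E(A) − E(C) = 1.7 − 5.2 = -3.5 kJ/mol.

-3.5 kJ/mol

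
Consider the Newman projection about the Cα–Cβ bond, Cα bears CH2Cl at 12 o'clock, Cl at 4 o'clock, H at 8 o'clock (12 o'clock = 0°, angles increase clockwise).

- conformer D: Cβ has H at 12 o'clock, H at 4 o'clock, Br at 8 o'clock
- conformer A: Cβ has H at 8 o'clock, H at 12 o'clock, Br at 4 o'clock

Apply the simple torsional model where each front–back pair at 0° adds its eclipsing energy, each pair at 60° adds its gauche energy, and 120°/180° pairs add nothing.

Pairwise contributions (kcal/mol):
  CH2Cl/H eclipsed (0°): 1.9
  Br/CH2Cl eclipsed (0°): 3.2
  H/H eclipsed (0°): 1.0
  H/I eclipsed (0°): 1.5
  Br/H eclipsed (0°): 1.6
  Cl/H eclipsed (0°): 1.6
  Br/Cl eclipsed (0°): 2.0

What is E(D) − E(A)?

D (eclipsed): CH2Cl(0°)/H(0°) eclipsed 1.9; Cl(120°)/H(120°) eclipsed 1.6; H(240°)/Br(240°) eclipsed 1.6 → 5.1 kcal/mol.
A (eclipsed): CH2Cl(0°)/H(0°) eclipsed 1.9; Cl(120°)/Br(120°) eclipsed 2.0; H(240°)/H(240°) eclipsed 1.0 → 4.9 kcal/mol.
E(D) − E(A) = 5.1 − 4.9 = +0.2 kcal/mol.

+0.2 kcal/mol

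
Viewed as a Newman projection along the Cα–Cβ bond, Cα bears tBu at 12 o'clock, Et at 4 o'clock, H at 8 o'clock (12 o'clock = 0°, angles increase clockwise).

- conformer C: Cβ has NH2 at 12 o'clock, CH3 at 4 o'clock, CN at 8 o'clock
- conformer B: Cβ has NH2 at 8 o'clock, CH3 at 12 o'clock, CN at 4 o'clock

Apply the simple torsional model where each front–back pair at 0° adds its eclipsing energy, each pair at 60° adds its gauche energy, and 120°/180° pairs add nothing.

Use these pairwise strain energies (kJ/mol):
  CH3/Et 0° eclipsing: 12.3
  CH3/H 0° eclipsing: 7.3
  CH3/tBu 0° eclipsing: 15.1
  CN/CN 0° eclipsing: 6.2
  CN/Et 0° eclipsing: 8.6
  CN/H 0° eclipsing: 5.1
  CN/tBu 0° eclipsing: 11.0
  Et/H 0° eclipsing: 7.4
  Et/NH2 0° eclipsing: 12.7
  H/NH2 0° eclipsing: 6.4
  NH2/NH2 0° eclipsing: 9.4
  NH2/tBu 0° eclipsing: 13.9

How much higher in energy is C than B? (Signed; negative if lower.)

C (eclipsed): tBu–NH2 eclipsed, Et–CH3 eclipsed, H–CN eclipsed; 13.9 + 12.3 + 5.1 = 31.3 kJ/mol.
B (eclipsed): tBu–CH3 eclipsed, Et–CN eclipsed, H–NH2 eclipsed; 15.1 + 8.6 + 6.4 = 30.1 kJ/mol.
E(C) − E(B) = 31.3 − 30.1 = +1.2 kJ/mol.

+1.2 kJ/mol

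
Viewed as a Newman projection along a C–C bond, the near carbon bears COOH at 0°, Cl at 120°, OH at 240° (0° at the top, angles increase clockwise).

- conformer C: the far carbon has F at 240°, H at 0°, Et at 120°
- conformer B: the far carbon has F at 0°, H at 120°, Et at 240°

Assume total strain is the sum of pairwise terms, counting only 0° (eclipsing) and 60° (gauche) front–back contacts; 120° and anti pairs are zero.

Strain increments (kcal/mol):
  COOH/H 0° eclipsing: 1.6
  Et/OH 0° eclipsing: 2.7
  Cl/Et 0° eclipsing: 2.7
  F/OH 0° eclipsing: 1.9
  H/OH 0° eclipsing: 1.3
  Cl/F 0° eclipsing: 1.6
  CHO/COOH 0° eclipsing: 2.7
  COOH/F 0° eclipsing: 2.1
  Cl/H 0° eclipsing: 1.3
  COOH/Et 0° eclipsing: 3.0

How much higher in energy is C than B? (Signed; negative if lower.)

C (eclipsed): COOH(0°)/H(0°) eclipsed 1.6; Cl(120°)/Et(120°) eclipsed 2.7; OH(240°)/F(240°) eclipsed 1.9 → 6.2 kcal/mol.
B (eclipsed): COOH(0°)/F(0°) eclipsed 2.1; Cl(120°)/H(120°) eclipsed 1.3; OH(240°)/Et(240°) eclipsed 2.7 → 6.1 kcal/mol.
E(C) − E(B) = 6.2 − 6.1 = +0.1 kcal/mol.

+0.1 kcal/mol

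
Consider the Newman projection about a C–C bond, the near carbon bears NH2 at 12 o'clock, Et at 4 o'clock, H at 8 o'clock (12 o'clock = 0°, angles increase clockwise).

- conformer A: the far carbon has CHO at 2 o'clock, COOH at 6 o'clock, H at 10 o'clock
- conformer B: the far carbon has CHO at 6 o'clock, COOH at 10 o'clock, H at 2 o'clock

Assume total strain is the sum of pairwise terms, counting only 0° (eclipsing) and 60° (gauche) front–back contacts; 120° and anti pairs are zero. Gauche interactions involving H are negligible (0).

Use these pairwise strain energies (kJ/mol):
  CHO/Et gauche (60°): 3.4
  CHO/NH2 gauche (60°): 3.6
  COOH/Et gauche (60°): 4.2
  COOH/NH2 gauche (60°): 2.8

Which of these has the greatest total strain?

A (staggered): NH2(0°)/CHO(60°) gauche 3.6; Et(120°)/CHO(60°) gauche 3.4; Et(120°)/COOH(180°) gauche 4.2 → 11.2 kJ/mol.
B (staggered): NH2(0°)/COOH(300°) gauche 2.8; Et(120°)/CHO(180°) gauche 3.4 → 6.2 kJ/mol.
A has the highest total (11.2 kJ/mol).

A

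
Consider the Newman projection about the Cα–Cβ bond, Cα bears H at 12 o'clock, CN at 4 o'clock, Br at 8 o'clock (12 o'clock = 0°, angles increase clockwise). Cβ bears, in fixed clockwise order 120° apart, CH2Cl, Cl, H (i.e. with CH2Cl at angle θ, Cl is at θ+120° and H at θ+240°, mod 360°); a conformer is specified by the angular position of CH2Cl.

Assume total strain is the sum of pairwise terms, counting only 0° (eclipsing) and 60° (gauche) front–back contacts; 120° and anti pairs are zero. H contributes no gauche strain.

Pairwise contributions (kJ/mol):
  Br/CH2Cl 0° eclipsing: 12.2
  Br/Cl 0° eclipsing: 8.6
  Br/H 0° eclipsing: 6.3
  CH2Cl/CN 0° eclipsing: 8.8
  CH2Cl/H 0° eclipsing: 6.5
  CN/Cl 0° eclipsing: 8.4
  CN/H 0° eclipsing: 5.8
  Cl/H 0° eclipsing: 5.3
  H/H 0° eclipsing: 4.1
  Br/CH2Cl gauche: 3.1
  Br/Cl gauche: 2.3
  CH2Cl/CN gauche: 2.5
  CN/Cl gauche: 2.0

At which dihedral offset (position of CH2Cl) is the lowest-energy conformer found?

300°

CH2Cl at 0° (eclipsed): H(0°)/CH2Cl(0°) eclipsed 6.5; CN(120°)/Cl(120°) eclipsed 8.4; Br(240°)/H(240°) eclipsed 6.3 → 21.2 kJ/mol.
CH2Cl at 60° (staggered): CN(120°)/CH2Cl(60°) gauche 2.5; CN(120°)/Cl(180°) gauche 2.0; Br(240°)/Cl(180°) gauche 2.3 → 6.8 kJ/mol.
CH2Cl at 120° (eclipsed): H(0°)/H(0°) eclipsed 4.1; CN(120°)/CH2Cl(120°) eclipsed 8.8; Br(240°)/Cl(240°) eclipsed 8.6 → 21.5 kJ/mol.
CH2Cl at 180° (staggered): CN(120°)/CH2Cl(180°) gauche 2.5; Br(240°)/CH2Cl(180°) gauche 3.1; Br(240°)/Cl(300°) gauche 2.3 → 7.9 kJ/mol.
CH2Cl at 240° (eclipsed): H(0°)/Cl(0°) eclipsed 5.3; CN(120°)/H(120°) eclipsed 5.8; Br(240°)/CH2Cl(240°) eclipsed 12.2 → 23.3 kJ/mol.
CH2Cl at 300° (staggered): CN(120°)/Cl(60°) gauche 2.0; Br(240°)/CH2Cl(300°) gauche 3.1 → 5.1 kJ/mol.
The minimum (5.1 kJ/mol) occurs with CH2Cl at 300°.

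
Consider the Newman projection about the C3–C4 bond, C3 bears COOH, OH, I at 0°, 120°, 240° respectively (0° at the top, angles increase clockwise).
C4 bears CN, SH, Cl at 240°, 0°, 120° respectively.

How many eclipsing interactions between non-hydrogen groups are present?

Non-H eclipsing pairs: COOH(0°)/SH(0°); OH(120°)/Cl(120°); I(240°)/CN(240°) — 3 interactions.

3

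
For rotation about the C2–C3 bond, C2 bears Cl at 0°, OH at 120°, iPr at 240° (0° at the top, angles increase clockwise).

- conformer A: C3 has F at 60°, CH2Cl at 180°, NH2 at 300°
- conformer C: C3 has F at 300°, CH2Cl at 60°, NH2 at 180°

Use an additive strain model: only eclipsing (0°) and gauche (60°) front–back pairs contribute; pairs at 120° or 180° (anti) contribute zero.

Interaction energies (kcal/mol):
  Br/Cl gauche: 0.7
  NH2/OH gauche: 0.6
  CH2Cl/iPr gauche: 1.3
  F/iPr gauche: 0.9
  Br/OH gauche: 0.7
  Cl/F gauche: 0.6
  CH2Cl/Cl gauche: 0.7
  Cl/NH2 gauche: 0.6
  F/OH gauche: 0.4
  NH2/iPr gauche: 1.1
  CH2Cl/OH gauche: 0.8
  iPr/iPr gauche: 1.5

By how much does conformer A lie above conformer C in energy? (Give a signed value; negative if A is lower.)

A (staggered): Cl(0°)/F(60°) gauche 0.6; Cl(0°)/NH2(300°) gauche 0.6; OH(120°)/F(60°) gauche 0.4; OH(120°)/CH2Cl(180°) gauche 0.8; iPr(240°)/CH2Cl(180°) gauche 1.3; iPr(240°)/NH2(300°) gauche 1.1 → 4.8 kcal/mol.
C (staggered): Cl(0°)/F(300°) gauche 0.6; Cl(0°)/CH2Cl(60°) gauche 0.7; OH(120°)/CH2Cl(60°) gauche 0.8; OH(120°)/NH2(180°) gauche 0.6; iPr(240°)/F(300°) gauche 0.9; iPr(240°)/NH2(180°) gauche 1.1 → 4.7 kcal/mol.
E(A) − E(C) = 4.8 − 4.7 = +0.1 kcal/mol.

+0.1 kcal/mol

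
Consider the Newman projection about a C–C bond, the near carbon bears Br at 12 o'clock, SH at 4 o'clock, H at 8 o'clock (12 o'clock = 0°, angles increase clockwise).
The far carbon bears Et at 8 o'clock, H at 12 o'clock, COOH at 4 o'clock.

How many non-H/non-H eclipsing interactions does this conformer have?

1

Non-H eclipsing pairs: SH(120°)/COOH(120°) — 1 interaction.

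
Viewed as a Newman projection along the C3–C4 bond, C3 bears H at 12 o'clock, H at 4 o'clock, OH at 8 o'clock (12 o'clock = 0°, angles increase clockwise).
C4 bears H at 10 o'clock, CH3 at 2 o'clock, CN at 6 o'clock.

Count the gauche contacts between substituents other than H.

Non-H gauche pairs: OH(240°)/CN(180°) — 1 interaction.

1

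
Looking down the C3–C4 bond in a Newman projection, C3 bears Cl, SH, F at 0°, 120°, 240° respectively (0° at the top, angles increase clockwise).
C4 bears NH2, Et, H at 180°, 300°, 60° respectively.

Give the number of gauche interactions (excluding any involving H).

4

Non-H gauche pairs: Cl(0°)/Et(300°); SH(120°)/NH2(180°); F(240°)/NH2(180°); F(240°)/Et(300°) — 4 interactions.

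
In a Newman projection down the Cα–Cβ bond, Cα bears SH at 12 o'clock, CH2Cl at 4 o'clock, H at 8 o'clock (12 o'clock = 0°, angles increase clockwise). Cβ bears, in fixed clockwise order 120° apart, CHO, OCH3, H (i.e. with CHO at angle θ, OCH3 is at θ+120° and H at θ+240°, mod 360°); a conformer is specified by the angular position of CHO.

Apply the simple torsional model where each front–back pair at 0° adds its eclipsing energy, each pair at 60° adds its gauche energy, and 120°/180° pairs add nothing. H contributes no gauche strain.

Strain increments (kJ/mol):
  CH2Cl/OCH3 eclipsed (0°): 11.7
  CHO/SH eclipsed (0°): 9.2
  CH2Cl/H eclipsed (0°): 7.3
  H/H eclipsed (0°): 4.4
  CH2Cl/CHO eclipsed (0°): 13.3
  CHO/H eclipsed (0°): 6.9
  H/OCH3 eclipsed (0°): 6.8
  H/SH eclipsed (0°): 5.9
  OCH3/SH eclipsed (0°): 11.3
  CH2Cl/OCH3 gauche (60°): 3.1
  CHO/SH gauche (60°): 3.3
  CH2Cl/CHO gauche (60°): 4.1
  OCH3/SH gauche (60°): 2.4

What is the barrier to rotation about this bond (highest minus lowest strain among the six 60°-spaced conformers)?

19.5 kJ/mol

CHO at 0° (eclipsed): SH(0°)/CHO(0°) eclipsed 9.2; CH2Cl(120°)/OCH3(120°) eclipsed 11.7; H(240°)/H(240°) eclipsed 4.4 → 25.3 kJ/mol.
CHO at 60° (staggered): SH(0°)/CHO(60°) gauche 3.3; CH2Cl(120°)/CHO(60°) gauche 4.1; CH2Cl(120°)/OCH3(180°) gauche 3.1 → 10.5 kJ/mol.
CHO at 120° (eclipsed): SH(0°)/H(0°) eclipsed 5.9; CH2Cl(120°)/CHO(120°) eclipsed 13.3; H(240°)/OCH3(240°) eclipsed 6.8 → 26.0 kJ/mol.
CHO at 180° (staggered): SH(0°)/OCH3(300°) gauche 2.4; CH2Cl(120°)/CHO(180°) gauche 4.1 → 6.5 kJ/mol.
CHO at 240° (eclipsed): SH(0°)/OCH3(0°) eclipsed 11.3; CH2Cl(120°)/H(120°) eclipsed 7.3; H(240°)/CHO(240°) eclipsed 6.9 → 25.5 kJ/mol.
CHO at 300° (staggered): SH(0°)/CHO(300°) gauche 3.3; SH(0°)/OCH3(60°) gauche 2.4; CH2Cl(120°)/OCH3(60°) gauche 3.1 → 8.8 kJ/mol.
Max at 120° (26.0 kJ/mol), min at 180° (6.5 kJ/mol); barrier = 19.5 kJ/mol.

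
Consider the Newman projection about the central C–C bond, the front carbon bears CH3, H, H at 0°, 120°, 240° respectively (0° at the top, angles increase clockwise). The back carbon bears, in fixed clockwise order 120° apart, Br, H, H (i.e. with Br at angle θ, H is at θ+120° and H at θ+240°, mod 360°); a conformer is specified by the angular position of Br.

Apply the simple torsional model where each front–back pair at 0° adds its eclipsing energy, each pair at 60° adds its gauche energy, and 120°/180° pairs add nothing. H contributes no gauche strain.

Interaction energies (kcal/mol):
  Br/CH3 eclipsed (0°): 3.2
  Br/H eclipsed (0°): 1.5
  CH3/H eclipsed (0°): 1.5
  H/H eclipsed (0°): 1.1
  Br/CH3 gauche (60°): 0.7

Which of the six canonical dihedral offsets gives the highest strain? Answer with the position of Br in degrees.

Br at 0° (eclipsed): CH3(0°)/Br(0°) eclipsed 3.2; H(120°)/H(120°) eclipsed 1.1; H(240°)/H(240°) eclipsed 1.1 → 5.4 kcal/mol.
Br at 60° (staggered): CH3(0°)/Br(60°) gauche 0.7 → 0.7 kcal/mol.
Br at 120° (eclipsed): CH3(0°)/H(0°) eclipsed 1.5; H(120°)/Br(120°) eclipsed 1.5; H(240°)/H(240°) eclipsed 1.1 → 4.1 kcal/mol.
Br at 180° (staggered): no non-H gauche contacts → 0.0 kcal/mol.
Br at 240° (eclipsed): CH3(0°)/H(0°) eclipsed 1.5; H(120°)/H(120°) eclipsed 1.1; H(240°)/Br(240°) eclipsed 1.5 → 4.1 kcal/mol.
Br at 300° (staggered): CH3(0°)/Br(300°) gauche 0.7 → 0.7 kcal/mol.
The maximum (5.4 kcal/mol) occurs with Br at 0°.

0°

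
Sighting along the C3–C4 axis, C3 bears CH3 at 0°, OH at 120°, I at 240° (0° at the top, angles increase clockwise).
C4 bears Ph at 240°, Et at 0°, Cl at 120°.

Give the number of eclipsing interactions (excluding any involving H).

3

Non-H eclipsing pairs: CH3(0°)/Et(0°); OH(120°)/Cl(120°); I(240°)/Ph(240°) — 3 interactions.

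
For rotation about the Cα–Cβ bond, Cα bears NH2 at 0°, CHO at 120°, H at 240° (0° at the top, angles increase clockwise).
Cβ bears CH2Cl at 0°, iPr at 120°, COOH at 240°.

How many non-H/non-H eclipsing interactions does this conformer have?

2

Non-H eclipsing pairs: NH2(0°)/CH2Cl(0°); CHO(120°)/iPr(120°) — 2 interactions.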